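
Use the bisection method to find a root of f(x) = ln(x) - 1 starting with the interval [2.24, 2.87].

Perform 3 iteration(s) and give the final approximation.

f(x) = ln(x) - 1
Initial interval: [2.24, 2.87]

Iteration 1:
  c_1 = (2.240000 + 2.870000)/2 = 2.555000
  f(c_1) = f(2.555000) = -0.061948
  f(a) × f(c) ≥ 0, new interval: [2.555000, 2.870000]
Iteration 2:
  c_2 = (2.555000 + 2.870000)/2 = 2.712500
  f(c_2) = f(2.712500) = -0.002129
  f(a) × f(c) ≥ 0, new interval: [2.712500, 2.870000]
Iteration 3:
  c_3 = (2.712500 + 2.870000)/2 = 2.791250
  f(c_3) = f(2.791250) = 0.026490
  f(a) × f(c) < 0, new interval: [2.712500, 2.791250]

After 3 iteration(s), the approximation is c_3 = 2.791250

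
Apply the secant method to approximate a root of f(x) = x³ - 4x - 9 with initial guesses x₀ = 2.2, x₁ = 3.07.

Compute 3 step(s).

f(x) = x³ - 4x - 9
x₀ = 2.2, x₁ = 3.07

Secant formula: x_{n+1} = x_n - f(x_n)(x_n - x_{n-1})/(f(x_n) - f(x_{n-1}))

Iteration 1:
  f(2.200000) = -7.152000
  f(3.070000) = 7.654443
  x_2 = 3.070000 - 7.654443×(3.070000 - 2.200000)/(7.654443 - (-7.152000))
       = 2.620239
Iteration 2:
  f(3.070000) = 7.654443
  f(2.620239) = -1.491311
  x_3 = 2.620239 - (-1.491311)×(2.620239 - 3.070000)/(-1.491311 - 7.654443)
       = 2.693577
Iteration 3:
  f(2.620239) = -1.491311
  f(2.693577) = -0.231446
  x_4 = 2.693577 - (-0.231446)×(2.693577 - 2.620239)/(-0.231446 - (-1.491311))
       = 2.707050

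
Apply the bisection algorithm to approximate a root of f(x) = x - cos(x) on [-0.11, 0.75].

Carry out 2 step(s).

f(x) = x - cos(x)
Initial interval: [-0.11, 0.75]

Iteration 1:
  c_1 = (-0.110000 + 0.750000)/2 = 0.320000
  f(c_1) = f(0.320000) = -0.629235
  f(a) × f(c) ≥ 0, new interval: [0.320000, 0.750000]
Iteration 2:
  c_2 = (0.320000 + 0.750000)/2 = 0.535000
  f(c_2) = f(0.535000) = -0.325269
  f(a) × f(c) ≥ 0, new interval: [0.535000, 0.750000]

After 2 iteration(s), the approximation is c_2 = 0.535000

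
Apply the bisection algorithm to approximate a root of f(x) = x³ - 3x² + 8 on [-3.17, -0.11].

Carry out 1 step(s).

f(x) = x³ - 3x² + 8
Initial interval: [-3.17, -0.11]

Iteration 1:
  c_1 = (-3.170000 + (-0.110000))/2 = -1.640000
  f(c_1) = f(-1.640000) = -4.479744
  f(a) × f(c) ≥ 0, new interval: [-1.640000, -0.110000]

After 1 iteration(s), the approximation is c_1 = -1.640000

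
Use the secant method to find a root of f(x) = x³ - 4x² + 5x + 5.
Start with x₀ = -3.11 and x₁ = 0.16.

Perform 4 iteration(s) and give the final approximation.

f(x) = x³ - 4x² + 5x + 5
x₀ = -3.11, x₁ = 0.16

Secant formula: x_{n+1} = x_n - f(x_n)(x_n - x_{n-1})/(f(x_n) - f(x_{n-1}))

Iteration 1:
  f(-3.110000) = -79.318631
  f(0.160000) = 5.701696
  x_2 = 0.160000 - 5.701696×(0.160000 - (-3.110000))/(5.701696 - (-79.318631))
       = -0.059295
Iteration 2:
  f(0.160000) = 5.701696
  f(-0.059295) = 4.689252
  x_3 = -0.059295 - 4.689252×(-0.059295 - 0.160000)/(4.689252 - 5.701696)
       = -1.074986
Iteration 3:
  f(-0.059295) = 4.689252
  f(-1.074986) = -6.239562
  x_4 = -1.074986 - (-6.239562)×(-1.074986 - (-0.059295))/(-6.239562 - 4.689252)
       = -0.495100
Iteration 4:
  f(-1.074986) = -6.239562
  f(-0.495100) = 1.422642
  x_5 = -0.495100 - 1.422642×(-0.495100 - (-1.074986))/(1.422642 - (-6.239562))
       = -0.602768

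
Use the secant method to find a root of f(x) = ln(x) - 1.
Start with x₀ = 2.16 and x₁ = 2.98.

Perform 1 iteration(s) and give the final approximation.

f(x) = ln(x) - 1
x₀ = 2.16, x₁ = 2.98

Secant formula: x_{n+1} = x_n - f(x_n)(x_n - x_{n-1})/(f(x_n) - f(x_{n-1}))

Iteration 1:
  f(2.160000) = -0.229892
  f(2.980000) = 0.091923
  x_2 = 2.980000 - 0.091923×(2.980000 - 2.160000)/(0.091923 - (-0.229892))
       = 2.745775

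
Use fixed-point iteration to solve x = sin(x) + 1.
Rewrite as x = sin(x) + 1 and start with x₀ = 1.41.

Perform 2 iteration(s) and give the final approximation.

Equation: x = sin(x) + 1
Fixed-point form: x = sin(x) + 1
x₀ = 1.41

x_1 = g(1.410000) = 1.987100
x_2 = g(1.987100) = 1.914590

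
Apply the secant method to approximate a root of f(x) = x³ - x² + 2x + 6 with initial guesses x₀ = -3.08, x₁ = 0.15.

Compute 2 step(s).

f(x) = x³ - x² + 2x + 6
x₀ = -3.08, x₁ = 0.15

Secant formula: x_{n+1} = x_n - f(x_n)(x_n - x_{n-1})/(f(x_n) - f(x_{n-1}))

Iteration 1:
  f(-3.080000) = -38.864512
  f(0.150000) = 6.280875
  x_2 = 0.150000 - 6.280875×(0.150000 - (-3.080000))/(6.280875 - (-38.864512))
       = -0.299375
Iteration 2:
  f(0.150000) = 6.280875
  f(-0.299375) = 5.284792
  x_3 = -0.299375 - 5.284792×(-0.299375 - 0.150000)/(5.284792 - 6.280875)
       = -2.683569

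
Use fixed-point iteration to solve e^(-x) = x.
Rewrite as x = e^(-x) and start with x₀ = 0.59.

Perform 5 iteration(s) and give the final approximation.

Equation: e^(-x) = x
Fixed-point form: x = e^(-x)
x₀ = 0.59

x_1 = g(0.590000) = 0.554327
x_2 = g(0.554327) = 0.574459
x_3 = g(0.574459) = 0.563010
x_4 = g(0.563010) = 0.569493
x_5 = g(0.569493) = 0.565812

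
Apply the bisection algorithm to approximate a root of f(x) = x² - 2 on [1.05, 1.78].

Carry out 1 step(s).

f(x) = x² - 2
Initial interval: [1.05, 1.78]

Iteration 1:
  c_1 = (1.050000 + 1.780000)/2 = 1.415000
  f(c_1) = f(1.415000) = 0.002225
  f(a) × f(c) < 0, new interval: [1.050000, 1.415000]

After 1 iteration(s), the approximation is c_1 = 1.415000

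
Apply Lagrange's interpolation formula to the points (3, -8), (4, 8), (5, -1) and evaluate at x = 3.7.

Lagrange interpolation formula:
P(x) = Σ yᵢ × Lᵢ(x)
where Lᵢ(x) = Π_{j≠i} (x - xⱼ)/(xᵢ - xⱼ)

L_0(3.7) = (3.7 - 4)/(3 - 4) × (3.7 - 5)/(3 - 5) = 0.195000
L_1(3.7) = (3.7 - 3)/(4 - 3) × (3.7 - 5)/(4 - 5) = 0.910000
L_2(3.7) = (3.7 - 3)/(5 - 3) × (3.7 - 4)/(5 - 4) = -0.105000

P(3.7) = (-8)×L_0(3.7) + 8×L_1(3.7) + (-1)×L_2(3.7)
P(3.7) = 5.825000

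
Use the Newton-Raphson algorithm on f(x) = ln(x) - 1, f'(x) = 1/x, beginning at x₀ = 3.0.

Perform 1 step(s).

f(x) = ln(x) - 1
f'(x) = 1/x
x₀ = 3.0

Newton-Raphson formula: x_{n+1} = x_n - f(x_n)/f'(x_n)

Iteration 1:
  f(3.000000) = 0.098612
  f'(3.000000) = 0.333333
  x_1 = 3.000000 - 0.098612/0.333333 = 2.704163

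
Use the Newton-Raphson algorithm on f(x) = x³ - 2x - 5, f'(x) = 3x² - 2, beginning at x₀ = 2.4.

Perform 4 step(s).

f(x) = x³ - 2x - 5
f'(x) = 3x² - 2
x₀ = 2.4

Newton-Raphson formula: x_{n+1} = x_n - f(x_n)/f'(x_n)

Iteration 1:
  f(2.400000) = 4.024000
  f'(2.400000) = 15.280000
  x_1 = 2.400000 - 4.024000/15.280000 = 2.136649
Iteration 2:
  f(2.136649) = 0.481082
  f'(2.136649) = 11.695810
  x_2 = 2.136649 - 0.481082/11.695810 = 2.095516
Iteration 3:
  f(2.095516) = 0.010775
  f'(2.095516) = 11.173567
  x_3 = 2.095516 - 0.010775/11.173567 = 2.094552
Iteration 4:
  f(2.094552) = 0.000006
  f'(2.094552) = 11.161444
  x_4 = 2.094552 - 0.000006/11.161444 = 2.094551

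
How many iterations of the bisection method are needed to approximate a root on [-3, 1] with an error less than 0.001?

We need (b-a)/2^n ≤ 0.001
(1 - (-3))/2^n ≤ 0.001
4/2^n ≤ 0.001
2^n ≥ 4000
n ≥ log₂(4000) = 11.97
n ≥ 12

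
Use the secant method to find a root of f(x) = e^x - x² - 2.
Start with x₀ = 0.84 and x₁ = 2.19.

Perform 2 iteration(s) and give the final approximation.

f(x) = e^x - x² - 2
x₀ = 0.84, x₁ = 2.19

Secant formula: x_{n+1} = x_n - f(x_n)(x_n - x_{n-1})/(f(x_n) - f(x_{n-1}))

Iteration 1:
  f(0.840000) = -0.389233
  f(2.190000) = 2.139113
  x_2 = 2.190000 - 2.139113×(2.190000 - 0.840000)/(2.139113 - (-0.389233))
       = 1.047829
Iteration 2:
  f(2.190000) = 2.139113
  f(1.047829) = -0.246491
  x_3 = 1.047829 - (-0.246491)×(1.047829 - 2.190000)/(-0.246491 - 2.139113)
       = 1.165844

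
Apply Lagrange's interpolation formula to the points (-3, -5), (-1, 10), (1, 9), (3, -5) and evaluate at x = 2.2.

Lagrange interpolation formula:
P(x) = Σ yᵢ × Lᵢ(x)
where Lᵢ(x) = Π_{j≠i} (x - xⱼ)/(xᵢ - xⱼ)

L_0(2.2) = (2.2 - (-1))/(-3 - (-1)) × (2.2 - 1)/(-3 - 1) × (2.2 - 3)/(-3 - 3) = 0.064000
L_1(2.2) = (2.2 - (-3))/(-1 - (-3)) × (2.2 - 1)/(-1 - 1) × (2.2 - 3)/(-1 - 3) = -0.312000
L_2(2.2) = (2.2 - (-3))/(1 - (-3)) × (2.2 - (-1))/(1 - (-1)) × (2.2 - 3)/(1 - 3) = 0.832000
L_3(2.2) = (2.2 - (-3))/(3 - (-3)) × (2.2 - (-1))/(3 - (-1)) × (2.2 - 1)/(3 - 1) = 0.416000

P(2.2) = (-5)×L_0(2.2) + 10×L_1(2.2) + 9×L_2(2.2) + (-5)×L_3(2.2)
P(2.2) = 1.968000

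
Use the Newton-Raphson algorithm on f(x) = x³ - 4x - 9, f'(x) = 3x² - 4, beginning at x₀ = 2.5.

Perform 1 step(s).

f(x) = x³ - 4x - 9
f'(x) = 3x² - 4
x₀ = 2.5

Newton-Raphson formula: x_{n+1} = x_n - f(x_n)/f'(x_n)

Iteration 1:
  f(2.500000) = -3.375000
  f'(2.500000) = 14.750000
  x_1 = 2.500000 - (-3.375000)/14.750000 = 2.728814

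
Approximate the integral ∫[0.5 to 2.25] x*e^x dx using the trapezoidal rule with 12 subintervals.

f(x) = x*e^x
a = 0.5, b = 2.25, n = 12
h = (b - a)/n = 0.145833

Trapezoidal rule: (h/2)[f(x₀) + 2f(x₁) + 2f(x₂) + ... + f(xₙ)]

x_0 = 0.5000, f(x_0) = 0.824361, coefficient = 1
x_1 = 0.6458, f(x_1) = 1.231976, coefficient = 2
x_2 = 0.7917, f(x_2) = 1.747265, coefficient = 2
x_3 = 0.9375, f(x_3) = 2.393990, coefficient = 2
x_4 = 1.0833, f(x_4) = 3.200721, coefficient = 2
x_5 = 1.2292, f(x_5) = 4.201758, coefficient = 2
x_6 = 1.3750, f(x_6) = 5.438230, coefficient = 2
x_7 = 1.5208, f(x_7) = 6.959390, coefficient = 2
x_8 = 1.6667, f(x_8) = 8.824150, coefficient = 2
x_9 = 1.8125, f(x_9) = 11.102909, coefficient = 2
x_10 = 1.9583, f(x_10) = 13.879697, coefficient = 2
x_11 = 2.1042, f(x_11) = 17.254728, coefficient = 2
x_12 = 2.2500, f(x_12) = 21.347406, coefficient = 1

I ≈ (0.145833/2) × 174.641394 = 12.734268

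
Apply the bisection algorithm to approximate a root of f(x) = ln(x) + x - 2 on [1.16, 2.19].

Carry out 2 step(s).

f(x) = ln(x) + x - 2
Initial interval: [1.16, 2.19]

Iteration 1:
  c_1 = (1.160000 + 2.190000)/2 = 1.675000
  f(c_1) = f(1.675000) = 0.190813
  f(a) × f(c) < 0, new interval: [1.160000, 1.675000]
Iteration 2:
  c_2 = (1.160000 + 1.675000)/2 = 1.417500
  f(c_2) = f(1.417500) = -0.233605
  f(a) × f(c) ≥ 0, new interval: [1.417500, 1.675000]

After 2 iteration(s), the approximation is c_2 = 1.417500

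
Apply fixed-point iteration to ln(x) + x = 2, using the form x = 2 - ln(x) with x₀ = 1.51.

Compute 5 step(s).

Equation: ln(x) + x = 2
Fixed-point form: x = 2 - ln(x)
x₀ = 1.51

x_1 = g(1.510000) = 1.587890
x_2 = g(1.587890) = 1.537594
x_3 = g(1.537594) = 1.569781
x_4 = g(1.569781) = 1.549064
x_5 = g(1.549064) = 1.562349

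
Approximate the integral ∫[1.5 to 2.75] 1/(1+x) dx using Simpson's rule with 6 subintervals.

f(x) = 1/(1+x)
a = 1.5, b = 2.75, n = 6
h = (b - a)/n = 0.208333

Simpson's rule: (h/3)[f(x₀) + 4f(x₁) + 2f(x₂) + ... + f(xₙ)]

x_0 = 1.5000, f(x_0) = 0.400000, coefficient = 1
x_1 = 1.7083, f(x_1) = 0.369231, coefficient = 4
x_2 = 1.9167, f(x_2) = 0.342857, coefficient = 2
x_3 = 2.1250, f(x_3) = 0.320000, coefficient = 4
x_4 = 2.3333, f(x_4) = 0.300000, coefficient = 2
x_5 = 2.5417, f(x_5) = 0.282353, coefficient = 4
x_6 = 2.7500, f(x_6) = 0.266667, coefficient = 1

I ≈ (0.208333/3) × 5.838716 = 0.405466
Exact value: 0.405465
Error: 0.000001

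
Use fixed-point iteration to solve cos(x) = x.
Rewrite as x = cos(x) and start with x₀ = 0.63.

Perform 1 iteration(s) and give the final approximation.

Equation: cos(x) = x
Fixed-point form: x = cos(x)
x₀ = 0.63

x_1 = g(0.630000) = 0.808028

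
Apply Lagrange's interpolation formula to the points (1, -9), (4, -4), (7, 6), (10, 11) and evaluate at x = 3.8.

Lagrange interpolation formula:
P(x) = Σ yᵢ × Lᵢ(x)
where Lᵢ(x) = Π_{j≠i} (x - xⱼ)/(xᵢ - xⱼ)

L_0(3.8) = (3.8 - 4)/(1 - 4) × (3.8 - 7)/(1 - 7) × (3.8 - 10)/(1 - 10) = 0.024494
L_1(3.8) = (3.8 - 1)/(4 - 1) × (3.8 - 7)/(4 - 7) × (3.8 - 10)/(4 - 10) = 1.028741
L_2(3.8) = (3.8 - 1)/(7 - 1) × (3.8 - 4)/(7 - 4) × (3.8 - 10)/(7 - 10) = -0.064296
L_3(3.8) = (3.8 - 1)/(10 - 1) × (3.8 - 4)/(10 - 4) × (3.8 - 7)/(10 - 7) = 0.011062

P(3.8) = (-9)×L_0(3.8) + (-4)×L_1(3.8) + 6×L_2(3.8) + 11×L_3(3.8)
P(3.8) = -4.599506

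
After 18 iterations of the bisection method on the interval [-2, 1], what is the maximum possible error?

Bisection error bound: |error| ≤ (b-a)/2^n
|error| ≤ (1 - (-2))/2^18 = 3/2^18
|error| ≤ 0.0000114441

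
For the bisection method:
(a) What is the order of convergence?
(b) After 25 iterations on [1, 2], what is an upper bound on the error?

(a) Bisection has linear (order 1) convergence; the error is halved each step.

(b) Error bound = (b-a)/2^n = (2 - 1)/2^{25}
    = 1/2^{25}

(a) 1 (linear); (b) error ≤ 2.98e-08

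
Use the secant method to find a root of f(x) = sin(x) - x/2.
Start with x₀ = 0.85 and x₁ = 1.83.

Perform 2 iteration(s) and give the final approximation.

f(x) = sin(x) - x/2
x₀ = 0.85, x₁ = 1.83

Secant formula: x_{n+1} = x_n - f(x_n)(x_n - x_{n-1})/(f(x_n) - f(x_{n-1}))

Iteration 1:
  f(0.850000) = 0.326280
  f(1.830000) = 0.051594
  x_2 = 1.830000 - 0.051594×(1.830000 - 0.850000)/(0.051594 - 0.326280)
       = 2.014074
Iteration 2:
  f(1.830000) = 0.051594
  f(2.014074) = -0.103686
  x_3 = 2.014074 - (-0.103686)×(2.014074 - 1.830000)/(-0.103686 - 0.051594)
       = 1.891161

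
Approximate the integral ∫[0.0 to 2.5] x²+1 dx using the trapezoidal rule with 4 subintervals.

f(x) = x²+1
a = 0.0, b = 2.5, n = 4
h = (b - a)/n = 0.625000

Trapezoidal rule: (h/2)[f(x₀) + 2f(x₁) + 2f(x₂) + ... + f(xₙ)]

x_0 = 0.0000, f(x_0) = 1.000000, coefficient = 1
x_1 = 0.6250, f(x_1) = 1.390625, coefficient = 2
x_2 = 1.2500, f(x_2) = 2.562500, coefficient = 2
x_3 = 1.8750, f(x_3) = 4.515625, coefficient = 2
x_4 = 2.5000, f(x_4) = 7.250000, coefficient = 1

I ≈ (0.625000/2) × 25.187500 = 7.871094
Exact value: 7.708333
Error: 0.162760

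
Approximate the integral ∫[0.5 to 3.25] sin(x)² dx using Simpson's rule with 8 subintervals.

f(x) = sin(x)²
a = 0.5, b = 3.25, n = 8
h = (b - a)/n = 0.343750

Simpson's rule: (h/3)[f(x₀) + 4f(x₁) + 2f(x₂) + ... + f(xₙ)]

x_0 = 0.5000, f(x_0) = 0.229849, coefficient = 1
x_1 = 0.8438, f(x_1) = 0.558219, coefficient = 4
x_2 = 1.1875, f(x_2) = 0.860139, coefficient = 2
x_3 = 1.5312, f(x_3) = 0.998437, coefficient = 4
x_4 = 1.8750, f(x_4) = 0.910280, coefficient = 2
x_5 = 2.2188, f(x_5) = 0.635720, coefficient = 4
x_6 = 2.5625, f(x_6) = 0.299499, coefficient = 2
x_7 = 2.9062, f(x_7) = 0.054371, coefficient = 4
x_8 = 3.2500, f(x_8) = 0.011706, coefficient = 1

I ≈ (0.343750/3) × 13.368381 = 1.531794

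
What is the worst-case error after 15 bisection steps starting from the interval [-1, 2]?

Bisection error bound: |error| ≤ (b-a)/2^n
|error| ≤ (2 - (-1))/2^15 = 3/2^15
|error| ≤ 0.0000915527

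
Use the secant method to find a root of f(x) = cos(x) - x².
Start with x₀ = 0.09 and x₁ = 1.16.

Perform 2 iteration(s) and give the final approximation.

f(x) = cos(x) - x²
x₀ = 0.09, x₁ = 1.16

Secant formula: x_{n+1} = x_n - f(x_n)(x_n - x_{n-1})/(f(x_n) - f(x_{n-1}))

Iteration 1:
  f(0.090000) = 0.987853
  f(1.160000) = -0.946260
  x_2 = 1.160000 - (-0.946260)×(1.160000 - 0.090000)/(-0.946260 - 0.987853)
       = 0.636505
Iteration 2:
  f(1.160000) = -0.946260
  f(0.636505) = 0.399040
  x_3 = 0.636505 - 0.399040×(0.636505 - 1.160000)/(0.399040 - (-0.946260))
       = 0.791783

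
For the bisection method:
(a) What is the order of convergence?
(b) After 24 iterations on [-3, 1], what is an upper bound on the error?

(a) Bisection has linear (order 1) convergence; the error is halved each step.

(b) Error bound = (b-a)/2^n = (1 - (-3))/2^{24}
    = 4/2^{24}

(a) 1 (linear); (b) error ≤ 2.38e-07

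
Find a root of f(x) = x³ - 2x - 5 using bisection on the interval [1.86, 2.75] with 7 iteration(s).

f(x) = x³ - 2x - 5
Initial interval: [1.86, 2.75]

Iteration 1:
  c_1 = (1.860000 + 2.750000)/2 = 2.305000
  f(c_1) = f(2.305000) = 2.636523
  f(a) × f(c) < 0, new interval: [1.860000, 2.305000]
Iteration 2:
  c_2 = (1.860000 + 2.305000)/2 = 2.082500
  f(c_2) = f(2.082500) = -0.133601
  f(a) × f(c) ≥ 0, new interval: [2.082500, 2.305000]
Iteration 3:
  c_3 = (2.082500 + 2.305000)/2 = 2.193750
  f(c_3) = f(2.193750) = 1.170008
  f(a) × f(c) < 0, new interval: [2.082500, 2.193750]
Iteration 4:
  c_4 = (2.082500 + 2.193750)/2 = 2.138125
  f(c_4) = f(2.138125) = 0.498356
  f(a) × f(c) < 0, new interval: [2.082500, 2.138125]
Iteration 5:
  c_5 = (2.082500 + 2.138125)/2 = 2.110313
  f(c_5) = f(2.110313) = 0.177480
  f(a) × f(c) < 0, new interval: [2.082500, 2.110313]
Iteration 6:
  c_6 = (2.082500 + 2.110313)/2 = 2.096406
  f(c_6) = f(2.096406) = 0.020724
  f(a) × f(c) < 0, new interval: [2.082500, 2.096406]
Iteration 7:
  c_7 = (2.082500 + 2.096406)/2 = 2.089453
  f(c_7) = f(2.089453) = -0.056742
  f(a) × f(c) ≥ 0, new interval: [2.089453, 2.096406]

After 7 iteration(s), the approximation is c_7 = 2.089453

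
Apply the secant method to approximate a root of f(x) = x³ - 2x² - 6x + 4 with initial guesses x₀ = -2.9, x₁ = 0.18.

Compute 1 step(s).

f(x) = x³ - 2x² - 6x + 4
x₀ = -2.9, x₁ = 0.18

Secant formula: x_{n+1} = x_n - f(x_n)(x_n - x_{n-1})/(f(x_n) - f(x_{n-1}))

Iteration 1:
  f(-2.900000) = -19.809000
  f(0.180000) = 2.861032
  x_2 = 0.180000 - 2.861032×(0.180000 - (-2.900000))/(2.861032 - (-19.809000))
       = -0.208706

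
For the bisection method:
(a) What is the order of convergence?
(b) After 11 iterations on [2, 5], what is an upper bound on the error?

(a) Bisection has linear (order 1) convergence; the error is halved each step.

(b) Error bound = (b-a)/2^n = (5 - 2)/2^{11}
    = 3/2^{11}

(a) 1 (linear); (b) error ≤ 1.46e-03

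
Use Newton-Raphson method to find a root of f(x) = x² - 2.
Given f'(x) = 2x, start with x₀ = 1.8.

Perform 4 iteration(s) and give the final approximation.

f(x) = x² - 2
f'(x) = 2x
x₀ = 1.8

Newton-Raphson formula: x_{n+1} = x_n - f(x_n)/f'(x_n)

Iteration 1:
  f(1.800000) = 1.240000
  f'(1.800000) = 3.600000
  x_1 = 1.800000 - 1.240000/3.600000 = 1.455556
Iteration 2:
  f(1.455556) = 0.118642
  f'(1.455556) = 2.911111
  x_2 = 1.455556 - 0.118642/2.911111 = 1.414801
Iteration 3:
  f(1.414801) = 0.001661
  f'(1.414801) = 2.829601
  x_3 = 1.414801 - 0.001661/2.829601 = 1.414214
Iteration 4:
  f(1.414214) = 0.000000
  f'(1.414214) = 2.828427
  x_4 = 1.414214 - 0.000000/2.828427 = 1.414214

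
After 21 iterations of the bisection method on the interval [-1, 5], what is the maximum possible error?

Bisection error bound: |error| ≤ (b-a)/2^n
|error| ≤ (5 - (-1))/2^21 = 6/2^21
|error| ≤ 0.0000028610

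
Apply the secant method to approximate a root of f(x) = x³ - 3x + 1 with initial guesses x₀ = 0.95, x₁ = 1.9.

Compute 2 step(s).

f(x) = x³ - 3x + 1
x₀ = 0.95, x₁ = 1.9

Secant formula: x_{n+1} = x_n - f(x_n)(x_n - x_{n-1})/(f(x_n) - f(x_{n-1}))

Iteration 1:
  f(0.950000) = -0.992625
  f(1.900000) = 2.159000
  x_2 = 1.900000 - 2.159000×(1.900000 - 0.950000)/(2.159000 - (-0.992625))
       = 1.249209
Iteration 2:
  f(1.900000) = 2.159000
  f(1.249209) = -0.798208
  x_3 = 1.249209 - (-0.798208)×(1.249209 - 1.900000)/(-0.798208 - 2.159000)
       = 1.424870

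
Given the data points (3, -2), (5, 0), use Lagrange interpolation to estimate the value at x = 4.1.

Lagrange interpolation formula:
P(x) = Σ yᵢ × Lᵢ(x)
where Lᵢ(x) = Π_{j≠i} (x - xⱼ)/(xᵢ - xⱼ)

L_0(4.1) = (4.1 - 5)/(3 - 5) = 0.450000
L_1(4.1) = (4.1 - 3)/(5 - 3) = 0.550000

P(4.1) = (-2)×L_0(4.1) + 0×L_1(4.1)
P(4.1) = -0.900000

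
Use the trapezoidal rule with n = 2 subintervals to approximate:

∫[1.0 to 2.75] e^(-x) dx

f(x) = e^(-x)
a = 1.0, b = 2.75, n = 2
h = (b - a)/n = 0.875000

Trapezoidal rule: (h/2)[f(x₀) + 2f(x₁) + 2f(x₂) + ... + f(xₙ)]

x_0 = 1.0000, f(x_0) = 0.367879, coefficient = 1
x_1 = 1.8750, f(x_1) = 0.153355, coefficient = 2
x_2 = 2.7500, f(x_2) = 0.063928, coefficient = 1

I ≈ (0.875000/2) × 0.738517 = 0.323101
Exact value: 0.303952
Error: 0.019150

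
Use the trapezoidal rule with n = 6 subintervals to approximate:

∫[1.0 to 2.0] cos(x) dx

f(x) = cos(x)
a = 1.0, b = 2.0, n = 6
h = (b - a)/n = 0.166667

Trapezoidal rule: (h/2)[f(x₀) + 2f(x₁) + 2f(x₂) + ... + f(xₙ)]

x_0 = 1.0000, f(x_0) = 0.540302, coefficient = 1
x_1 = 1.1667, f(x_1) = 0.393219, coefficient = 2
x_2 = 1.3333, f(x_2) = 0.235238, coefficient = 2
x_3 = 1.5000, f(x_3) = 0.070737, coefficient = 2
x_4 = 1.6667, f(x_4) = -0.095724, coefficient = 2
x_5 = 1.8333, f(x_5) = -0.259531, coefficient = 2
x_6 = 2.0000, f(x_6) = -0.416147, coefficient = 1

I ≈ (0.166667/2) × 0.812032 = 0.067669
Exact value: 0.067826
Error: 0.000157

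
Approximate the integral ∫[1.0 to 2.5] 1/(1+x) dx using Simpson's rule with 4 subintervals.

f(x) = 1/(1+x)
a = 1.0, b = 2.5, n = 4
h = (b - a)/n = 0.375000

Simpson's rule: (h/3)[f(x₀) + 4f(x₁) + 2f(x₂) + ... + f(xₙ)]

x_0 = 1.0000, f(x_0) = 0.500000, coefficient = 1
x_1 = 1.3750, f(x_1) = 0.421053, coefficient = 4
x_2 = 1.7500, f(x_2) = 0.363636, coefficient = 2
x_3 = 2.1250, f(x_3) = 0.320000, coefficient = 4
x_4 = 2.5000, f(x_4) = 0.285714, coefficient = 1

I ≈ (0.375000/3) × 4.477198 = 0.559650
Exact value: 0.559616
Error: 0.000034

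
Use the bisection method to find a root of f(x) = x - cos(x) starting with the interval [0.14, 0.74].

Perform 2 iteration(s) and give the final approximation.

f(x) = x - cos(x)
Initial interval: [0.14, 0.74]

Iteration 1:
  c_1 = (0.140000 + 0.740000)/2 = 0.440000
  f(c_1) = f(0.440000) = -0.464752
  f(a) × f(c) ≥ 0, new interval: [0.440000, 0.740000]
Iteration 2:
  c_2 = (0.440000 + 0.740000)/2 = 0.590000
  f(c_2) = f(0.590000) = -0.240941
  f(a) × f(c) ≥ 0, new interval: [0.590000, 0.740000]

After 2 iteration(s), the approximation is c_2 = 0.590000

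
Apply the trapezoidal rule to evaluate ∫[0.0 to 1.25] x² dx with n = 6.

f(x) = x²
a = 0.0, b = 1.25, n = 6
h = (b - a)/n = 0.208333

Trapezoidal rule: (h/2)[f(x₀) + 2f(x₁) + 2f(x₂) + ... + f(xₙ)]

x_0 = 0.0000, f(x_0) = 0.000000, coefficient = 1
x_1 = 0.2083, f(x_1) = 0.043403, coefficient = 2
x_2 = 0.4167, f(x_2) = 0.173611, coefficient = 2
x_3 = 0.6250, f(x_3) = 0.390625, coefficient = 2
x_4 = 0.8333, f(x_4) = 0.694444, coefficient = 2
x_5 = 1.0417, f(x_5) = 1.085069, coefficient = 2
x_6 = 1.2500, f(x_6) = 1.562500, coefficient = 1

I ≈ (0.208333/2) × 6.336806 = 0.660084
Exact value: 0.651042
Error: 0.009042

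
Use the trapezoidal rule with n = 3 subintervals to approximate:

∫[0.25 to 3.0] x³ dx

f(x) = x³
a = 0.25, b = 3.0, n = 3
h = (b - a)/n = 0.916667

Trapezoidal rule: (h/2)[f(x₀) + 2f(x₁) + 2f(x₂) + ... + f(xₙ)]

x_0 = 0.2500, f(x_0) = 0.015625, coefficient = 1
x_1 = 1.1667, f(x_1) = 1.587963, coefficient = 2
x_2 = 2.0833, f(x_2) = 9.042245, coefficient = 2
x_3 = 3.0000, f(x_3) = 27.000000, coefficient = 1

I ≈ (0.916667/2) × 48.276042 = 22.126519
Exact value: 20.249023
Error: 1.877496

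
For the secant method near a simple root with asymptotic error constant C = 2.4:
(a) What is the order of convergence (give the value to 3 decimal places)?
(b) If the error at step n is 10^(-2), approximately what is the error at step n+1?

(a) Secant method has superlinear convergence with order φ = (1+√5)/2 ≈ 1.618.
    This means |e_{n+1}| ≈ C|e_n|^1.618.

(b) With |e_n| = 10^(-2) and C = 2.4:
    |e_{n+1}| ≈ 2.4 × (10^(-2))^1.618 = 2.4 × 10^(-3.24)

(a) ≈ 1.618 (golden ratio); (b) |e_{n+1}| ≈ 1.394e-03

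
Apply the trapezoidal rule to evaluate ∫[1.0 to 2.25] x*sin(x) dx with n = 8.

f(x) = x*sin(x)
a = 1.0, b = 2.25, n = 8
h = (b - a)/n = 0.156250

Trapezoidal rule: (h/2)[f(x₀) + 2f(x₁) + 2f(x₂) + ... + f(xₙ)]

x_0 = 1.0000, f(x_0) = 0.841471, coefficient = 1
x_1 = 1.1562, f(x_1) = 1.058315, coefficient = 2
x_2 = 1.3125, f(x_2) = 1.268960, coefficient = 2
x_3 = 1.4688, f(x_3) = 1.461109, coefficient = 2
x_4 = 1.6250, f(x_4) = 1.622613, coefficient = 2
x_5 = 1.7812, f(x_5) = 1.741949, coefficient = 2
x_6 = 1.9375, f(x_6) = 1.808684, coefficient = 2
x_7 = 2.0938, f(x_7) = 1.813916, coefficient = 2
x_8 = 2.2500, f(x_8) = 1.750665, coefficient = 1

I ≈ (0.156250/2) × 24.143227 = 1.886190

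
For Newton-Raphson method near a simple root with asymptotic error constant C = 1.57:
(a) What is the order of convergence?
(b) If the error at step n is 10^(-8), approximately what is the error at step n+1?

(a) Newton-Raphson has quadratic (order 2) convergence near simple roots.
    This means |e_{n+1}| ≈ C|e_n|².

(b) With |e_n| = 10^(-8) and C = 1.57:
    |e_{n+1}| ≈ 1.57 × (10^(-8))² = 1.57 × 10^(-16)

(a) 2 (quadratic); (b) |e_{n+1}| ≈ 1.570e-16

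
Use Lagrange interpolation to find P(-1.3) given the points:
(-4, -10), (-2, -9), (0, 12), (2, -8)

Lagrange interpolation formula:
P(x) = Σ yᵢ × Lᵢ(x)
where Lᵢ(x) = Π_{j≠i} (x - xⱼ)/(xᵢ - xⱼ)

L_0(-1.3) = (-1.3 - (-2))/(-4 - (-2)) × (-1.3 - 0)/(-4 - 0) × (-1.3 - 2)/(-4 - 2) = -0.062562
L_1(-1.3) = (-1.3 - (-4))/(-2 - (-4)) × (-1.3 - 0)/(-2 - 0) × (-1.3 - 2)/(-2 - 2) = 0.723938
L_2(-1.3) = (-1.3 - (-4))/(0 - (-4)) × (-1.3 - (-2))/(0 - (-2)) × (-1.3 - 2)/(0 - 2) = 0.389812
L_3(-1.3) = (-1.3 - (-4))/(2 - (-4)) × (-1.3 - (-2))/(2 - (-2)) × (-1.3 - 0)/(2 - 0) = -0.051188

P(-1.3) = (-10)×L_0(-1.3) + (-9)×L_1(-1.3) + 12×L_2(-1.3) + (-8)×L_3(-1.3)
P(-1.3) = -0.802563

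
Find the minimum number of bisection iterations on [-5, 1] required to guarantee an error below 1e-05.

We need (b-a)/2^n ≤ 1e-05
(1 - (-5))/2^n ≤ 1e-05
6/2^n ≤ 1e-05
2^n ≥ 600000
n ≥ log₂(600000) = 19.19
n ≥ 20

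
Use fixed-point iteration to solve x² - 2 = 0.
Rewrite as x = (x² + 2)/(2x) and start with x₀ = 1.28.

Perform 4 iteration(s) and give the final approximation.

Equation: x² - 2 = 0
Fixed-point form: x = (x² + 2)/(2x)
x₀ = 1.28

x_1 = g(1.280000) = 1.421250
x_2 = g(1.421250) = 1.414231
x_3 = g(1.414231) = 1.414214
x_4 = g(1.414214) = 1.414214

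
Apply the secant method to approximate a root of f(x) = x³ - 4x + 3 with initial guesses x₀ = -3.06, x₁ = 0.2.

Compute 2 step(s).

f(x) = x³ - 4x + 3
x₀ = -3.06, x₁ = 0.2

Secant formula: x_{n+1} = x_n - f(x_n)(x_n - x_{n-1})/(f(x_n) - f(x_{n-1}))

Iteration 1:
  f(-3.060000) = -13.412616
  f(0.200000) = 2.208000
  x_2 = 0.200000 - 2.208000×(0.200000 - (-3.060000))/(2.208000 - (-13.412616))
       = -0.260806
Iteration 2:
  f(0.200000) = 2.208000
  f(-0.260806) = 4.025486
  x_3 = -0.260806 - 4.025486×(-0.260806 - 0.200000)/(4.025486 - 2.208000)
       = 0.759818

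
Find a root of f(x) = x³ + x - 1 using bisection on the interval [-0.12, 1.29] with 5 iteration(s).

f(x) = x³ + x - 1
Initial interval: [-0.12, 1.29]

Iteration 1:
  c_1 = (-0.120000 + 1.290000)/2 = 0.585000
  f(c_1) = f(0.585000) = -0.214798
  f(a) × f(c) ≥ 0, new interval: [0.585000, 1.290000]
Iteration 2:
  c_2 = (0.585000 + 1.290000)/2 = 0.937500
  f(c_2) = f(0.937500) = 0.761475
  f(a) × f(c) < 0, new interval: [0.585000, 0.937500]
Iteration 3:
  c_3 = (0.585000 + 0.937500)/2 = 0.761250
  f(c_3) = f(0.761250) = 0.202396
  f(a) × f(c) < 0, new interval: [0.585000, 0.761250]
Iteration 4:
  c_4 = (0.585000 + 0.761250)/2 = 0.673125
  f(c_4) = f(0.673125) = -0.021884
  f(a) × f(c) ≥ 0, new interval: [0.673125, 0.761250]
Iteration 5:
  c_5 = (0.673125 + 0.761250)/2 = 0.717187
  f(c_5) = f(0.717187) = 0.086079
  f(a) × f(c) < 0, new interval: [0.673125, 0.717187]

After 5 iteration(s), the approximation is c_5 = 0.717187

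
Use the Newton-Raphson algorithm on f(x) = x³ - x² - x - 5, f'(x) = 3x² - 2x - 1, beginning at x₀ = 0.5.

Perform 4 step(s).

f(x) = x³ - x² - x - 5
f'(x) = 3x² - 2x - 1
x₀ = 0.5

Newton-Raphson formula: x_{n+1} = x_n - f(x_n)/f'(x_n)

Iteration 1:
  f(0.500000) = -5.625000
  f'(0.500000) = -1.250000
  x_1 = 0.500000 - (-5.625000)/(-1.250000) = -4.000000
Iteration 2:
  f(-4.000000) = -81.000000
  f'(-4.000000) = 55.000000
  x_2 = -4.000000 - (-81.000000)/55.000000 = -2.527273
Iteration 3:
  f(-2.527273) = -25.001797
  f'(-2.527273) = 23.215868
  x_3 = -2.527273 - (-25.001797)/23.215868 = -1.450346
Iteration 4:
  f(-1.450346) = -8.703962
  f'(-1.450346) = 8.211199
  x_4 = -1.450346 - (-8.703962)/8.211199 = -0.390334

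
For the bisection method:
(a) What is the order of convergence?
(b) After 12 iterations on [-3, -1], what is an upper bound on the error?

(a) Bisection has linear (order 1) convergence; the error is halved each step.

(b) Error bound = (b-a)/2^n = (-1 - (-3))/2^{12}
    = 2/2^{12}

(a) 1 (linear); (b) error ≤ 4.88e-04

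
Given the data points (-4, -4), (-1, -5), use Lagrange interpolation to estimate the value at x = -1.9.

Lagrange interpolation formula:
P(x) = Σ yᵢ × Lᵢ(x)
where Lᵢ(x) = Π_{j≠i} (x - xⱼ)/(xᵢ - xⱼ)

L_0(-1.9) = (-1.9 - (-1))/(-4 - (-1)) = 0.300000
L_1(-1.9) = (-1.9 - (-4))/(-1 - (-4)) = 0.700000

P(-1.9) = (-4)×L_0(-1.9) + (-5)×L_1(-1.9)
P(-1.9) = -4.700000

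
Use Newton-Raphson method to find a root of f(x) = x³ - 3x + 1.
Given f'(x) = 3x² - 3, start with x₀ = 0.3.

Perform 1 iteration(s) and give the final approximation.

f(x) = x³ - 3x + 1
f'(x) = 3x² - 3
x₀ = 0.3

Newton-Raphson formula: x_{n+1} = x_n - f(x_n)/f'(x_n)

Iteration 1:
  f(0.300000) = 0.127000
  f'(0.300000) = -2.730000
  x_1 = 0.300000 - 0.127000/(-2.730000) = 0.346520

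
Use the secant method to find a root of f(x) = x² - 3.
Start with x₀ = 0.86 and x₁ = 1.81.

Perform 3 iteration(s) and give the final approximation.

f(x) = x² - 3
x₀ = 0.86, x₁ = 1.81

Secant formula: x_{n+1} = x_n - f(x_n)(x_n - x_{n-1})/(f(x_n) - f(x_{n-1}))

Iteration 1:
  f(0.860000) = -2.260400
  f(1.810000) = 0.276100
  x_2 = 1.810000 - 0.276100×(1.810000 - 0.860000)/(0.276100 - (-2.260400))
       = 1.706592
Iteration 2:
  f(1.810000) = 0.276100
  f(1.706592) = -0.087545
  x_3 = 1.706592 - (-0.087545)×(1.706592 - 1.810000)/(-0.087545 - 0.276100)
       = 1.731486
Iteration 3:
  f(1.706592) = -0.087545
  f(1.731486) = -0.001955
  x_4 = 1.731486 - (-0.001955)×(1.731486 - 1.706592)/(-0.001955 - (-0.087545))
       = 1.732055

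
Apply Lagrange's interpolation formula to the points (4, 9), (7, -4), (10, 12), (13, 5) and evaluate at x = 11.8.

Lagrange interpolation formula:
P(x) = Σ yᵢ × Lᵢ(x)
where Lᵢ(x) = Π_{j≠i} (x - xⱼ)/(xᵢ - xⱼ)

L_0(11.8) = (11.8 - 7)/(4 - 7) × (11.8 - 10)/(4 - 10) × (11.8 - 13)/(4 - 13) = 0.064000
L_1(11.8) = (11.8 - 4)/(7 - 4) × (11.8 - 10)/(7 - 10) × (11.8 - 13)/(7 - 13) = -0.312000
L_2(11.8) = (11.8 - 4)/(10 - 4) × (11.8 - 7)/(10 - 7) × (11.8 - 13)/(10 - 13) = 0.832000
L_3(11.8) = (11.8 - 4)/(13 - 4) × (11.8 - 7)/(13 - 7) × (11.8 - 10)/(13 - 10) = 0.416000

P(11.8) = 9×L_0(11.8) + (-4)×L_1(11.8) + 12×L_2(11.8) + 5×L_3(11.8)
P(11.8) = 13.888000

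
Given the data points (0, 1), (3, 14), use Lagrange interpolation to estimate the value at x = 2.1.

Lagrange interpolation formula:
P(x) = Σ yᵢ × Lᵢ(x)
where Lᵢ(x) = Π_{j≠i} (x - xⱼ)/(xᵢ - xⱼ)

L_0(2.1) = (2.1 - 3)/(0 - 3) = 0.300000
L_1(2.1) = (2.1 - 0)/(3 - 0) = 0.700000

P(2.1) = 1×L_0(2.1) + 14×L_1(2.1)
P(2.1) = 10.100000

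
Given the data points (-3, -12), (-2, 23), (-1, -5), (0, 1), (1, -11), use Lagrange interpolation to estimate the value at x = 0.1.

Lagrange interpolation formula:
P(x) = Σ yᵢ × Lᵢ(x)
where Lᵢ(x) = Π_{j≠i} (x - xⱼ)/(xᵢ - xⱼ)

L_0(0.1) = (0.1 - (-2))/(-3 - (-2)) × (0.1 - (-1))/(-3 - (-1)) × (0.1 - 0)/(-3 - 0) × (0.1 - 1)/(-3 - 1) = -0.008663
L_1(0.1) = (0.1 - (-3))/(-2 - (-3)) × (0.1 - (-1))/(-2 - (-1)) × (0.1 - 0)/(-2 - 0) × (0.1 - 1)/(-2 - 1) = 0.051150
L_2(0.1) = (0.1 - (-3))/(-1 - (-3)) × (0.1 - (-2))/(-1 - (-2)) × (0.1 - 0)/(-1 - 0) × (0.1 - 1)/(-1 - 1) = -0.146475
L_3(0.1) = (0.1 - (-3))/(0 - (-3)) × (0.1 - (-2))/(0 - (-2)) × (0.1 - (-1))/(0 - (-1)) × (0.1 - 1)/(0 - 1) = 1.074150
L_4(0.1) = (0.1 - (-3))/(1 - (-3)) × (0.1 - (-2))/(1 - (-2)) × (0.1 - (-1))/(1 - (-1)) × (0.1 - 0)/(1 - 0) = 0.029838

P(0.1) = (-12)×L_0(0.1) + 23×L_1(0.1) + (-5)×L_2(0.1) + 1×L_3(0.1) + (-11)×L_4(0.1)
P(0.1) = 2.758713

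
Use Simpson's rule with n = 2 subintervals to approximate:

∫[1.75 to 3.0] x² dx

f(x) = x²
a = 1.75, b = 3.0, n = 2
h = (b - a)/n = 0.625000

Simpson's rule: (h/3)[f(x₀) + 4f(x₁) + 2f(x₂) + ... + f(xₙ)]

x_0 = 1.7500, f(x_0) = 3.062500, coefficient = 1
x_1 = 2.3750, f(x_1) = 5.640625, coefficient = 4
x_2 = 3.0000, f(x_2) = 9.000000, coefficient = 1

I ≈ (0.625000/3) × 34.625000 = 7.213542
Exact value: 7.213542
Error: 0.000000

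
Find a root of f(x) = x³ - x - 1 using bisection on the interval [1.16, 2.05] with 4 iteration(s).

f(x) = x³ - x - 1
Initial interval: [1.16, 2.05]

Iteration 1:
  c_1 = (1.160000 + 2.050000)/2 = 1.605000
  f(c_1) = f(1.605000) = 1.529520
  f(a) × f(c) < 0, new interval: [1.160000, 1.605000]
Iteration 2:
  c_2 = (1.160000 + 1.605000)/2 = 1.382500
  f(c_2) = f(1.382500) = 0.259881
  f(a) × f(c) < 0, new interval: [1.160000, 1.382500]
Iteration 3:
  c_3 = (1.160000 + 1.382500)/2 = 1.271250
  f(c_3) = f(1.271250) = -0.216813
  f(a) × f(c) ≥ 0, new interval: [1.271250, 1.382500]
Iteration 4:
  c_4 = (1.271250 + 1.382500)/2 = 1.326875
  f(c_4) = f(1.326875) = 0.009217
  f(a) × f(c) < 0, new interval: [1.271250, 1.326875]

After 4 iteration(s), the approximation is c_4 = 1.326875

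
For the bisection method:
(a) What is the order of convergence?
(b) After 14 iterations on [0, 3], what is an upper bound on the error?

(a) Bisection has linear (order 1) convergence; the error is halved each step.

(b) Error bound = (b-a)/2^n = (3 - 0)/2^{14}
    = 3/2^{14}

(a) 1 (linear); (b) error ≤ 1.83e-04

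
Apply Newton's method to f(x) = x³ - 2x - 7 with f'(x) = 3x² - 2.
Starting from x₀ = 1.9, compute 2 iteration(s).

f(x) = x³ - 2x - 7
f'(x) = 3x² - 2
x₀ = 1.9

Newton-Raphson formula: x_{n+1} = x_n - f(x_n)/f'(x_n)

Iteration 1:
  f(1.900000) = -3.941000
  f'(1.900000) = 8.830000
  x_1 = 1.900000 - (-3.941000)/8.830000 = 2.346319
Iteration 2:
  f(2.346319) = 1.224353
  f'(2.346319) = 14.515644
  x_2 = 2.346319 - 1.224353/14.515644 = 2.261972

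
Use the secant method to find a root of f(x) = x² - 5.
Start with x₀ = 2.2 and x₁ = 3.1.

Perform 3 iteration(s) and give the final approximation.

f(x) = x² - 5
x₀ = 2.2, x₁ = 3.1

Secant formula: x_{n+1} = x_n - f(x_n)(x_n - x_{n-1})/(f(x_n) - f(x_{n-1}))

Iteration 1:
  f(2.200000) = -0.160000
  f(3.100000) = 4.610000
  x_2 = 3.100000 - 4.610000×(3.100000 - 2.200000)/(4.610000 - (-0.160000))
       = 2.230189
Iteration 2:
  f(3.100000) = 4.610000
  f(2.230189) = -0.026258
  x_3 = 2.230189 - (-0.026258)×(2.230189 - 3.100000)/(-0.026258 - 4.610000)
       = 2.235115
Iteration 3:
  f(2.230189) = -0.026258
  f(2.235115) = -0.004261
  x_4 = 2.235115 - (-0.004261)×(2.235115 - 2.230189)/(-0.004261 - (-0.026258))
       = 2.236069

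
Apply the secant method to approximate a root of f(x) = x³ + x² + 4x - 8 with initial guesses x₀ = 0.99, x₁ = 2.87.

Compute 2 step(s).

f(x) = x³ + x² + 4x - 8
x₀ = 0.99, x₁ = 2.87

Secant formula: x_{n+1} = x_n - f(x_n)(x_n - x_{n-1})/(f(x_n) - f(x_{n-1}))

Iteration 1:
  f(0.990000) = -2.089601
  f(2.870000) = 35.356803
  x_2 = 2.870000 - 35.356803×(2.870000 - 0.990000)/(35.356803 - (-2.089601))
       = 1.094909
Iteration 2:
  f(2.870000) = 35.356803
  f(1.094909) = -1.108937
  x_3 = 1.094909 - (-1.108937)×(1.094909 - 2.870000)/(-1.108937 - 35.356803)
       = 1.148890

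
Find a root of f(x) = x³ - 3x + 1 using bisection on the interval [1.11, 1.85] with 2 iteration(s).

f(x) = x³ - 3x + 1
Initial interval: [1.11, 1.85]

Iteration 1:
  c_1 = (1.110000 + 1.850000)/2 = 1.480000
  f(c_1) = f(1.480000) = -0.198208
  f(a) × f(c) ≥ 0, new interval: [1.480000, 1.850000]
Iteration 2:
  c_2 = (1.480000 + 1.850000)/2 = 1.665000
  f(c_2) = f(1.665000) = 0.620755
  f(a) × f(c) < 0, new interval: [1.480000, 1.665000]

After 2 iteration(s), the approximation is c_2 = 1.665000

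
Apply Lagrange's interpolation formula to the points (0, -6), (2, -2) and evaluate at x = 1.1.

Lagrange interpolation formula:
P(x) = Σ yᵢ × Lᵢ(x)
where Lᵢ(x) = Π_{j≠i} (x - xⱼ)/(xᵢ - xⱼ)

L_0(1.1) = (1.1 - 2)/(0 - 2) = 0.450000
L_1(1.1) = (1.1 - 0)/(2 - 0) = 0.550000

P(1.1) = (-6)×L_0(1.1) + (-2)×L_1(1.1)
P(1.1) = -3.800000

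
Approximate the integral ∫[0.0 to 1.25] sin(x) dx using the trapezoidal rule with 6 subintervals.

f(x) = sin(x)
a = 0.0, b = 1.25, n = 6
h = (b - a)/n = 0.208333

Trapezoidal rule: (h/2)[f(x₀) + 2f(x₁) + 2f(x₂) + ... + f(xₙ)]

x_0 = 0.0000, f(x_0) = 0.000000, coefficient = 1
x_1 = 0.2083, f(x_1) = 0.206830, coefficient = 2
x_2 = 0.4167, f(x_2) = 0.404715, coefficient = 2
x_3 = 0.6250, f(x_3) = 0.585097, coefficient = 2
x_4 = 0.8333, f(x_4) = 0.740177, coefficient = 2
x_5 = 1.0417, f(x_5) = 0.863247, coefficient = 2
x_6 = 1.2500, f(x_6) = 0.948985, coefficient = 1

I ≈ (0.208333/2) × 6.549115 = 0.682199
Exact value: 0.684678
Error: 0.002478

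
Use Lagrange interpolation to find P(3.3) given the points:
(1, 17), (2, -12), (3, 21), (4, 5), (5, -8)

Lagrange interpolation formula:
P(x) = Σ yᵢ × Lᵢ(x)
where Lᵢ(x) = Π_{j≠i} (x - xⱼ)/(xᵢ - xⱼ)

L_0(3.3) = (3.3 - 2)/(1 - 2) × (3.3 - 3)/(1 - 3) × (3.3 - 4)/(1 - 4) × (3.3 - 5)/(1 - 5) = 0.019337
L_1(3.3) = (3.3 - 1)/(2 - 1) × (3.3 - 3)/(2 - 3) × (3.3 - 4)/(2 - 4) × (3.3 - 5)/(2 - 5) = -0.136850
L_2(3.3) = (3.3 - 1)/(3 - 1) × (3.3 - 2)/(3 - 2) × (3.3 - 4)/(3 - 4) × (3.3 - 5)/(3 - 5) = 0.889525
L_3(3.3) = (3.3 - 1)/(4 - 1) × (3.3 - 2)/(4 - 2) × (3.3 - 3)/(4 - 3) × (3.3 - 5)/(4 - 5) = 0.254150
L_4(3.3) = (3.3 - 1)/(5 - 1) × (3.3 - 2)/(5 - 2) × (3.3 - 3)/(5 - 3) × (3.3 - 4)/(5 - 4) = -0.026162

P(3.3) = 17×L_0(3.3) + (-12)×L_1(3.3) + 21×L_2(3.3) + 5×L_3(3.3) + (-8)×L_4(3.3)
P(3.3) = 22.131013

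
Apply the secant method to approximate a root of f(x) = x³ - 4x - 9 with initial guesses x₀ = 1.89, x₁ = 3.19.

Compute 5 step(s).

f(x) = x³ - 4x - 9
x₀ = 1.89, x₁ = 3.19

Secant formula: x_{n+1} = x_n - f(x_n)(x_n - x_{n-1})/(f(x_n) - f(x_{n-1}))

Iteration 1:
  f(1.890000) = -9.808731
  f(3.190000) = 10.701759
  x_2 = 3.190000 - 10.701759×(3.190000 - 1.890000)/(10.701759 - (-9.808731))
       = 2.511699
Iteration 2:
  f(3.190000) = 10.701759
  f(2.511699) = -3.201412
  x_3 = 2.511699 - (-3.201412)×(2.511699 - 3.190000)/(-3.201412 - 10.701759)
       = 2.667888
Iteration 3:
  f(2.511699) = -3.201412
  f(2.667888) = -0.682524
  x_4 = 2.667888 - (-0.682524)×(2.667888 - 2.511699)/(-0.682524 - (-3.201412))
       = 2.710209
Iteration 4:
  f(2.667888) = -0.682524
  f(2.710209) = 0.066284
  x_5 = 2.710209 - 0.066284×(2.710209 - 2.667888)/(0.066284 - (-0.682524))
       = 2.706463
Iteration 5:
  f(2.710209) = 0.066284
  f(2.706463) = -0.001168
  x_6 = 2.706463 - (-0.001168)×(2.706463 - 2.710209)/(-0.001168 - 0.066284)
       = 2.706528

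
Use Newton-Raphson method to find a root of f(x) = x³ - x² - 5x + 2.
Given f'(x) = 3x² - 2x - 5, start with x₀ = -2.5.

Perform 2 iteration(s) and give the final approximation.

f(x) = x³ - x² - 5x + 2
f'(x) = 3x² - 2x - 5
x₀ = -2.5

Newton-Raphson formula: x_{n+1} = x_n - f(x_n)/f'(x_n)

Iteration 1:
  f(-2.500000) = -7.375000
  f'(-2.500000) = 18.750000
  x_1 = -2.500000 - (-7.375000)/18.750000 = -2.106667
Iteration 2:
  f(-2.106667) = -1.254191
  f'(-2.106667) = 12.527467
  x_2 = -2.106667 - (-1.254191)/12.527467 = -2.006551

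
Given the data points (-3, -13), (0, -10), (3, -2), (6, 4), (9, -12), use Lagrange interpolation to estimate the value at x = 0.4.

Lagrange interpolation formula:
P(x) = Σ yᵢ × Lᵢ(x)
where Lᵢ(x) = Π_{j≠i} (x - xⱼ)/(xᵢ - xⱼ)

L_0(0.4) = (0.4 - 0)/(-3 - 0) × (0.4 - 3)/(-3 - 3) × (0.4 - 6)/(-3 - 6) × (0.4 - 9)/(-3 - 9) = -0.025765
L_1(0.4) = (0.4 - (-3))/(0 - (-3)) × (0.4 - 3)/(0 - 3) × (0.4 - 6)/(0 - 6) × (0.4 - 9)/(0 - 9) = 0.875997
L_2(0.4) = (0.4 - (-3))/(3 - (-3)) × (0.4 - 0)/(3 - 0) × (0.4 - 6)/(3 - 6) × (0.4 - 9)/(3 - 9) = 0.202153
L_3(0.4) = (0.4 - (-3))/(6 - (-3)) × (0.4 - 0)/(6 - 0) × (0.4 - 3)/(6 - 3) × (0.4 - 9)/(6 - 9) = -0.062571
L_4(0.4) = (0.4 - (-3))/(9 - (-3)) × (0.4 - 0)/(9 - 0) × (0.4 - 3)/(9 - 3) × (0.4 - 6)/(9 - 6) = 0.010186

P(0.4) = (-13)×L_0(0.4) + (-10)×L_1(0.4) + (-2)×L_2(0.4) + 4×L_3(0.4) + (-12)×L_4(0.4)
P(0.4) = -9.201850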